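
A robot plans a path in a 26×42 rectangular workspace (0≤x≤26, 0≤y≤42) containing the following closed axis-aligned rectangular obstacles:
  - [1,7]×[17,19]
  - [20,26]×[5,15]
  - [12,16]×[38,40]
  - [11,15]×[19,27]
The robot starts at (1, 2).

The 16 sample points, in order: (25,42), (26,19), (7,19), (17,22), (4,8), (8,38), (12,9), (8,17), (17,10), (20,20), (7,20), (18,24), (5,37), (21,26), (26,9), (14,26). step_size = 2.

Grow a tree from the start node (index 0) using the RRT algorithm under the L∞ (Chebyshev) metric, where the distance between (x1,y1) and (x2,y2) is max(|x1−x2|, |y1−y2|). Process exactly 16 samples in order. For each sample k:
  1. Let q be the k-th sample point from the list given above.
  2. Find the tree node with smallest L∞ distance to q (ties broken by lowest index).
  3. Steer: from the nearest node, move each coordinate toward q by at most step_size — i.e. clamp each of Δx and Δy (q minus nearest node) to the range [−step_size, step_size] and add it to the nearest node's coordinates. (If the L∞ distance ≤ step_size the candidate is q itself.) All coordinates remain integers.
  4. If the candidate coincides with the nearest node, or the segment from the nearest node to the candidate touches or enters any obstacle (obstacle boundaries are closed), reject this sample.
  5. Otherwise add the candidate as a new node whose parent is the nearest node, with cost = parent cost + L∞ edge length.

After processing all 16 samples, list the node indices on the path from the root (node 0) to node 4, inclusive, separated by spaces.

1. q=(25,42) nearest=0 d=40 new=(3,4) → add node 1 parent=0 cost=2
2. q=(26,19) nearest=1 d=23 new=(5,6) → add node 2 parent=1 cost=4
3. q=(7,19) nearest=2 d=13 new=(7,8) → add node 3 parent=2 cost=6
4. q=(17,22) nearest=3 d=14 new=(9,10) → add node 4 parent=3 cost=8
5. q=(4,8) nearest=2 d=2 new=(4,8) → add node 5 parent=2 cost=6
6. q=(8,38) nearest=4 d=28 new=(8,12) → add node 6 parent=4 cost=10
7. q=(12,9) nearest=4 d=3 new=(11,9) → add node 7 parent=4 cost=10
8. q=(8,17) nearest=6 d=5 new=(8,14) → add node 8 parent=6 cost=12
9. q=(17,10) nearest=7 d=6 new=(13,10) → add node 9 parent=7 cost=12
10. q=(20,20) nearest=9 d=10 new=(15,12) → add node 10 parent=9 cost=14
11. q=(7,20) nearest=8 d=6 new=(7,16) → add node 11 parent=8 cost=14
12. q=(18,24) nearest=8 d=10 new=(10,16) → add node 12 parent=8 cost=14
13. q=(5,37) nearest=11 d=21 new=(5,18) → blocked by [1,7]×[17,19], reject
14. q=(21,26) nearest=12 d=11 new=(12,18) → add node 13 parent=12 cost=16
15. q=(26,9) nearest=10 d=11 new=(17,10) → add node 14 parent=10 cost=16
16. q=(14,26) nearest=13 d=8 new=(14,20) → blocked by [11,15]×[19,27], reject

Path: 0 1 2 3 4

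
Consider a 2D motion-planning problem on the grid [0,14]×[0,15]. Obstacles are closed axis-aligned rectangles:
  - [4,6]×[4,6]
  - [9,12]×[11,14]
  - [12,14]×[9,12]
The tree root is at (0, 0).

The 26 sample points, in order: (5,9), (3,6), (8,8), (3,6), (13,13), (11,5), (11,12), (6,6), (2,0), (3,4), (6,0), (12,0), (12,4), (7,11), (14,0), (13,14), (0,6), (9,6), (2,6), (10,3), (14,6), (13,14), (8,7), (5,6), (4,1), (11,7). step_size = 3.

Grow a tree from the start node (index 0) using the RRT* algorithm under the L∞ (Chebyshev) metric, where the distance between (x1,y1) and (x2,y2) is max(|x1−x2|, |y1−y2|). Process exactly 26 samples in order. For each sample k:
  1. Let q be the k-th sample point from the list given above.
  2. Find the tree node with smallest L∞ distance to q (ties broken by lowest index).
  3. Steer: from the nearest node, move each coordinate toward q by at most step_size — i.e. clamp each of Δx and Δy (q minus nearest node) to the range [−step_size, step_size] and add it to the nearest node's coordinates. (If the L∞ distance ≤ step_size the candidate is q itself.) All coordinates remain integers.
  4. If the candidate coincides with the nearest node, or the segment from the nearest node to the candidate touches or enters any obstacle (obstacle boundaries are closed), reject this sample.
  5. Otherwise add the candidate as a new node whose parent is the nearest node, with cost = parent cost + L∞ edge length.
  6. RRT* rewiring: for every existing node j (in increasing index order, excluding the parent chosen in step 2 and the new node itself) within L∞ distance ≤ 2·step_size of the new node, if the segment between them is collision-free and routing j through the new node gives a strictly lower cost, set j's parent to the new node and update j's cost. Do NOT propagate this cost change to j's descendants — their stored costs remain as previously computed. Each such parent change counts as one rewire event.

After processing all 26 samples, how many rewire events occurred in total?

Rewire events: 2

1. q=(5,9) nearest=0 d=9 new=(3,3) → add node 1 parent=0 cost=3
2. q=(3,6) nearest=1 d=3 new=(3,6) → add node 2 parent=1 cost=6
3. q=(8,8) nearest=1 d=5 new=(6,6) → blocked by [4,6]×[4,6], reject
4. q=(3,6) nearest=2 d=0 → coincident, reject
5. q=(13,13) nearest=1 d=10 new=(6,6) → blocked by [4,6]×[4,6], reject
6. q=(11,5) nearest=1 d=8 new=(6,5) → blocked by [4,6]×[4,6], reject
7. q=(11,12) nearest=2 d=8 new=(6,9) → add node 3 parent=2 cost=9
8. q=(6,6) nearest=1 d=3 new=(6,6) → blocked by [4,6]×[4,6], reject
9. q=(2,0) nearest=0 d=2 new=(2,0) → add node 4 parent=0 cost=2
10. q=(3,4) nearest=1 d=1 new=(3,4) → add node 5 parent=1 cost=4
11. q=(6,0) nearest=1 d=3 new=(6,0) → add node 6 parent=1 cost=6
12. q=(12,0) nearest=6 d=6 new=(9,0) → add node 7 parent=6 cost=9
13. q=(12,4) nearest=7 d=4 new=(12,3) → add node 8 parent=7 cost=12
14. q=(7,11) nearest=3 d=2 new=(7,11) → add node 9 parent=3 cost=11
15. q=(14,0) nearest=8 d=3 new=(14,0) → add node 10 parent=8 cost=15
16. q=(13,14) nearest=9 d=6 new=(10,14) → blocked by [9,12]×[11,14], reject
17. q=(0,6) nearest=1 d=3 new=(0,6) → add node 11 parent=1 cost=6
18. q=(9,6) nearest=3 d=3 new=(9,6) → add node 12 parent=3 cost=12
19. q=(2,6) nearest=2 d=1 new=(2,6) → add node 13 parent=2 cost=7
20. q=(10,3) nearest=8 d=2 new=(10,3) → add node 14 parent=8 cost=14
21. q=(14,6) nearest=8 d=3 new=(14,6) → add node 15 parent=8 cost=15
22. q=(13,14) nearest=9 d=6 new=(10,14) → blocked by [9,12]×[11,14], reject
23. q=(8,7) nearest=12 d=1 new=(8,7) → add node 16 parent=12 cost=13
24. q=(5,6) nearest=2 d=2 new=(5,6) → blocked by [4,6]×[4,6], reject
25. q=(4,1) nearest=1 d=2 new=(4,1) → add node 17 parent=1 cost=5; rewire 12→17 (10<12); rewire 14→17 (11<14)
26. q=(11,7) nearest=12 d=2 new=(11,7) → add node 18 parent=12 cost=12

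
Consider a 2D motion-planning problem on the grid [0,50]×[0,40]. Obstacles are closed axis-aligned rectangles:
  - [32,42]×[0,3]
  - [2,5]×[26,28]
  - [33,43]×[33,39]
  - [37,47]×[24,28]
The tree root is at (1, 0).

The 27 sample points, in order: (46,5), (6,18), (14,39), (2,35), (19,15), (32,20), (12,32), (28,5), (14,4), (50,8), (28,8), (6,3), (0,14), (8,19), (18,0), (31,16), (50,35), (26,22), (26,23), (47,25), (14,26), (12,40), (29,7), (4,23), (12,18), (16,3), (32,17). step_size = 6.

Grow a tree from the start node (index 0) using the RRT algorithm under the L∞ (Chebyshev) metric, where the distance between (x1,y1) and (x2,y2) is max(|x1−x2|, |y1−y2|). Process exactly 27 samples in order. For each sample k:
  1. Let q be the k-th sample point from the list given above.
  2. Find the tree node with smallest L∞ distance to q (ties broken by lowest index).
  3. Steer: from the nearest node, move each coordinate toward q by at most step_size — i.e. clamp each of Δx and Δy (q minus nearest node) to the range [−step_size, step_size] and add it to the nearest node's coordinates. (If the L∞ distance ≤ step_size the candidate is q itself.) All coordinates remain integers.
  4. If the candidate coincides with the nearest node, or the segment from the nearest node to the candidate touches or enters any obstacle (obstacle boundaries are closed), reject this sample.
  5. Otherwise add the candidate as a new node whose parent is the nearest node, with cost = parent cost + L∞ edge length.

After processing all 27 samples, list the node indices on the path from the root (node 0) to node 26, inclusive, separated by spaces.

Path: 0 1 2 3 5 6 10 16 26

1. q=(46,5) nearest=0 d=45 new=(7,5) → add node 1 parent=0 cost=6
2. q=(6,18) nearest=1 d=13 new=(6,11) → add node 2 parent=1 cost=12
3. q=(14,39) nearest=2 d=28 new=(12,17) → add node 3 parent=2 cost=18
4. q=(2,35) nearest=3 d=18 new=(6,23) → add node 4 parent=3 cost=24
5. q=(19,15) nearest=3 d=7 new=(18,15) → add node 5 parent=3 cost=24
6. q=(32,20) nearest=5 d=14 new=(24,20) → add node 6 parent=5 cost=30
7. q=(12,32) nearest=4 d=9 new=(12,29) → add node 7 parent=4 cost=30
8. q=(28,5) nearest=5 d=10 new=(24,9) → add node 8 parent=5 cost=30
9. q=(14,4) nearest=1 d=7 new=(13,4) → add node 9 parent=1 cost=12
10. q=(50,8) nearest=6 d=26 new=(30,14) → add node 10 parent=6 cost=36
11. q=(28,8) nearest=8 d=4 new=(28,8) → add node 11 parent=8 cost=34
12. q=(6,3) nearest=1 d=2 new=(6,3) → add node 12 parent=1 cost=8
13. q=(0,14) nearest=2 d=6 new=(0,14) → add node 13 parent=2 cost=18
14. q=(8,19) nearest=3 d=4 new=(8,19) → add node 14 parent=3 cost=22
15. q=(18,0) nearest=9 d=5 new=(18,0) → add node 15 parent=9 cost=17
16. q=(31,16) nearest=10 d=2 new=(31,16) → add node 16 parent=10 cost=38
17. q=(50,35) nearest=16 d=19 new=(37,22) → add node 17 parent=16 cost=44
18. q=(26,22) nearest=6 d=2 new=(26,22) → add node 18 parent=6 cost=32
19. q=(26,23) nearest=18 d=1 new=(26,23) → add node 19 parent=18 cost=33
20. q=(47,25) nearest=17 d=10 new=(43,25) → blocked by [37,47]×[24,28], reject
21. q=(14,26) nearest=7 d=3 new=(14,26) → add node 20 parent=7 cost=33
22. q=(12,40) nearest=7 d=11 new=(12,35) → add node 21 parent=7 cost=36
23. q=(29,7) nearest=11 d=1 new=(29,7) → add node 22 parent=11 cost=35
24. q=(4,23) nearest=4 d=2 new=(4,23) → add node 23 parent=4 cost=26
25. q=(12,18) nearest=3 d=1 new=(12,18) → add node 24 parent=3 cost=19
26. q=(16,3) nearest=9 d=3 new=(16,3) → add node 25 parent=9 cost=15
27. q=(32,17) nearest=16 d=1 new=(32,17) → add node 26 parent=16 cost=39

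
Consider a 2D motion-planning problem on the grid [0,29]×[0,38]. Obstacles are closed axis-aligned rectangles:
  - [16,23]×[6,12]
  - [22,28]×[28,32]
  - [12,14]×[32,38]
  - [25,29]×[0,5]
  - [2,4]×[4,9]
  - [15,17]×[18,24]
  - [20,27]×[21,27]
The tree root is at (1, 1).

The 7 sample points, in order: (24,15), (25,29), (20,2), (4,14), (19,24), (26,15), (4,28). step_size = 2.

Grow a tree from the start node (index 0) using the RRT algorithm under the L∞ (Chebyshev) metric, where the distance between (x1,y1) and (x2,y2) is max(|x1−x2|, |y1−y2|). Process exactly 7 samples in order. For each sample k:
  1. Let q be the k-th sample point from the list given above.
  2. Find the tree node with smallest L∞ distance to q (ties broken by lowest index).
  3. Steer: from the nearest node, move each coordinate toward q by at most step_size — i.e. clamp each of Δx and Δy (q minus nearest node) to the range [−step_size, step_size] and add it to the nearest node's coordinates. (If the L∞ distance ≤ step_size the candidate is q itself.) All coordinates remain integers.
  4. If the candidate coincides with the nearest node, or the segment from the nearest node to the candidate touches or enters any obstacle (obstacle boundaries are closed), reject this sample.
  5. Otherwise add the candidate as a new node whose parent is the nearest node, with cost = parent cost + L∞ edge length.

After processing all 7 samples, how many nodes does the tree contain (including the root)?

1. q=(24,15) nearest=0 d=23 new=(3,3) → add node 1 parent=0 cost=2
2. q=(25,29) nearest=1 d=26 new=(5,5) → blocked by [2,4]×[4,9], reject
3. q=(20,2) nearest=1 d=17 new=(5,2) → add node 2 parent=1 cost=4
4. q=(4,14) nearest=1 d=11 new=(4,5) → blocked by [2,4]×[4,9], reject
5. q=(19,24) nearest=1 d=21 new=(5,5) → blocked by [2,4]×[4,9], reject
6. q=(26,15) nearest=2 d=21 new=(7,4) → add node 3 parent=2 cost=6
7. q=(4,28) nearest=3 d=24 new=(5,6) → add node 4 parent=3 cost=8

Node count: 5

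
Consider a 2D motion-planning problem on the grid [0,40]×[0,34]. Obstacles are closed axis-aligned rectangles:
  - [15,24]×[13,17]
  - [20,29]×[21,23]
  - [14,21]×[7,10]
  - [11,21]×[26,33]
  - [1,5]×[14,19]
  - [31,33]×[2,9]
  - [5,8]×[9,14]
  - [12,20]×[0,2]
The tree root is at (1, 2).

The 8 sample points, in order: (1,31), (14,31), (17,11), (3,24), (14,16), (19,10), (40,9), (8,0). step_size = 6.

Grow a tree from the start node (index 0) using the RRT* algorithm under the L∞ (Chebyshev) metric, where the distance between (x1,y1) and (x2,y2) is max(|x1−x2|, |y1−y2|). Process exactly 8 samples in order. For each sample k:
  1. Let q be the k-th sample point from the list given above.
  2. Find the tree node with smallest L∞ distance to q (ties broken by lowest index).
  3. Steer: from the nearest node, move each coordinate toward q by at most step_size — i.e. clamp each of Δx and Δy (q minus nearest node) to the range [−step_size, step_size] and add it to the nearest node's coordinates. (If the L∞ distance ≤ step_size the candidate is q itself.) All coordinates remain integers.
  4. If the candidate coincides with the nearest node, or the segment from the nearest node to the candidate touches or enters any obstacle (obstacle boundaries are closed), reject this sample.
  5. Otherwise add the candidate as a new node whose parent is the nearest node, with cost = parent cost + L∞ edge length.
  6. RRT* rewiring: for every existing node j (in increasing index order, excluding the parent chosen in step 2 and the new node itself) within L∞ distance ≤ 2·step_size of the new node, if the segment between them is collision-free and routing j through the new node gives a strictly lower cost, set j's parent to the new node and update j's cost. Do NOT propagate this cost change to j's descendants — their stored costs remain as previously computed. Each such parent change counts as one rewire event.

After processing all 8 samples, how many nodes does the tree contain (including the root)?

Node count: 5

1. q=(1,31) nearest=0 d=29 new=(1,8) → add node 1 parent=0 cost=6
2. q=(14,31) nearest=1 d=23 new=(7,14) → blocked by [5,8]×[9,14], reject
3. q=(17,11) nearest=0 d=16 new=(7,8) → add node 2 parent=0 cost=6
4. q=(3,24) nearest=1 d=16 new=(3,14) → blocked by [1,5]×[14,19], reject
5. q=(14,16) nearest=2 d=8 new=(13,14) → blocked by [5,8]×[9,14], reject
6. q=(19,10) nearest=2 d=12 new=(13,10) → add node 3 parent=2 cost=12
7. q=(40,9) nearest=3 d=27 new=(19,9) → blocked by [14,21]×[7,10], reject
8. q=(8,0) nearest=0 d=7 new=(7,0) → add node 4 parent=0 cost=6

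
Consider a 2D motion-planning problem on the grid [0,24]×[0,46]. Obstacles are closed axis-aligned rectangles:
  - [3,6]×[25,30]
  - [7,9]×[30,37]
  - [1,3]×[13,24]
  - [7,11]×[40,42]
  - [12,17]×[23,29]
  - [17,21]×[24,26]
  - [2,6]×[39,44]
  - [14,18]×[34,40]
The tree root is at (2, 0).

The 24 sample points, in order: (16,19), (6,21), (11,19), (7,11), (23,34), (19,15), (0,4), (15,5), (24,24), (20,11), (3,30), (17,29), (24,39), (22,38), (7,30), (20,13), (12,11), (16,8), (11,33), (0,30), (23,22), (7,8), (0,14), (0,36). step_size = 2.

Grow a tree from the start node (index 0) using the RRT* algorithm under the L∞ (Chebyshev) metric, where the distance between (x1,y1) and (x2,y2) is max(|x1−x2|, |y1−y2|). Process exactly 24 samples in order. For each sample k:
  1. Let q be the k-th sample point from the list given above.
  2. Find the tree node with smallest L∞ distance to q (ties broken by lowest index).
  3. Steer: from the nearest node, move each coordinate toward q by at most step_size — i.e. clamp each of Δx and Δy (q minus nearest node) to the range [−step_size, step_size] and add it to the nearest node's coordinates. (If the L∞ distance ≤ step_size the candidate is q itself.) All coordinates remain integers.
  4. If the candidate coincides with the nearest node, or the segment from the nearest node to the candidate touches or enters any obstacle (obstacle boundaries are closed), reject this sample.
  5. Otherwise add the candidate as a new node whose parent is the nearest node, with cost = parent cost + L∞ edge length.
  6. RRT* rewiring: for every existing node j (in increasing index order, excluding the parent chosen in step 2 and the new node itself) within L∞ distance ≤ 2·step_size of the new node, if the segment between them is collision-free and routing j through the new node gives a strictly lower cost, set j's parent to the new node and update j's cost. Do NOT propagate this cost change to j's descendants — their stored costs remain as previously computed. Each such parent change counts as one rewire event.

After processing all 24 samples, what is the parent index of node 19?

1. q=(16,19) nearest=0 d=19 new=(4,2) → add node 1 parent=0 cost=2
2. q=(6,21) nearest=1 d=19 new=(6,4) → add node 2 parent=1 cost=4
3. q=(11,19) nearest=2 d=15 new=(8,6) → add node 3 parent=2 cost=6
4. q=(7,11) nearest=3 d=5 new=(7,8) → add node 4 parent=3 cost=8
5. q=(23,34) nearest=4 d=26 new=(9,10) → add node 5 parent=4 cost=10
6. q=(19,15) nearest=5 d=10 new=(11,12) → add node 6 parent=5 cost=12
7. q=(0,4) nearest=0 d=4 new=(0,2) → add node 7 parent=0 cost=2
8. q=(15,5) nearest=5 d=6 new=(11,8) → add node 8 parent=5 cost=12
9. q=(24,24) nearest=6 d=13 new=(13,14) → add node 9 parent=6 cost=14
10. q=(20,11) nearest=9 d=7 new=(15,12) → add node 10 parent=9 cost=16
11. q=(3,30) nearest=9 d=16 new=(11,16) → add node 11 parent=9 cost=16
12. q=(17,29) nearest=11 d=13 new=(13,18) → add node 12 parent=11 cost=18
13. q=(24,39) nearest=12 d=21 new=(15,20) → add node 13 parent=12 cost=20
14. q=(22,38) nearest=13 d=18 new=(17,22) → add node 14 parent=13 cost=22
15. q=(7,30) nearest=13 d=10 new=(13,22) → add node 15 parent=13 cost=22
16. q=(20,13) nearest=10 d=5 new=(17,13) → add node 16 parent=10 cost=18
17. q=(12,11) nearest=6 d=1 new=(12,11) → add node 17 parent=6 cost=13
18. q=(16,8) nearest=10 d=4 new=(16,10) → add node 18 parent=10 cost=18
19. q=(11,33) nearest=14 d=11 new=(15,24) → blocked by [12,17]×[23,29], reject
20. q=(0,30) nearest=12 d=13 new=(11,20) → add node 19 parent=12 cost=20
21. q=(23,22) nearest=14 d=6 new=(19,22) → add node 20 parent=14 cost=24
22. q=(7,8) nearest=4 d=0 → coincident, reject
23. q=(0,14) nearest=4 d=7 new=(5,10) → add node 21 parent=4 cost=10
24. q=(0,36) nearest=15 d=14 new=(11,24) → blocked by [12,17]×[23,29], reject

Parent of node 19: 12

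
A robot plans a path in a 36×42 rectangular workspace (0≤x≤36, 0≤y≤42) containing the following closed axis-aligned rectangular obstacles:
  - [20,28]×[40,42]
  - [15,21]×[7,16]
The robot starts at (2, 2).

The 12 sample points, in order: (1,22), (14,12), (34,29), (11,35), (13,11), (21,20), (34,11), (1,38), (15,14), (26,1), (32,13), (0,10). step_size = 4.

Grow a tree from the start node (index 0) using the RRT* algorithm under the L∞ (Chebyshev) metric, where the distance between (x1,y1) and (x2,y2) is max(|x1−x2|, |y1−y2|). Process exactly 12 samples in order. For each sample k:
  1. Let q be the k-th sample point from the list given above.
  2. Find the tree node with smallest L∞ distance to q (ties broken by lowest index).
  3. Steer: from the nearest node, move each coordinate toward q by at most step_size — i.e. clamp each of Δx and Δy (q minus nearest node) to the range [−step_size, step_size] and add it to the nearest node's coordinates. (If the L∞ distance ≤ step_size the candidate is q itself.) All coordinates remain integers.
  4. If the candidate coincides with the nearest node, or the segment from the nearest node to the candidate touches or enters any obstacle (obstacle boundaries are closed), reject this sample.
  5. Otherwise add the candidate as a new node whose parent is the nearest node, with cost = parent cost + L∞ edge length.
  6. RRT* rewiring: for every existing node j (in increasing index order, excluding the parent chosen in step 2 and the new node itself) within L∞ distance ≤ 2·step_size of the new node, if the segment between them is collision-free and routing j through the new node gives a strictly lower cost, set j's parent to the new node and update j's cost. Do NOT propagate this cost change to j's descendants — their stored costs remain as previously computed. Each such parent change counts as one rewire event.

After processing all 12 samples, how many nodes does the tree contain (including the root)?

1. q=(1,22) nearest=0 d=20 new=(1,6) → add node 1 parent=0 cost=4
2. q=(14,12) nearest=0 d=12 new=(6,6) → add node 2 parent=0 cost=4
3. q=(34,29) nearest=2 d=28 new=(10,10) → add node 3 parent=2 cost=8
4. q=(11,35) nearest=3 d=25 new=(11,14) → add node 4 parent=3 cost=12
5. q=(13,11) nearest=3 d=3 new=(13,11) → add node 5 parent=3 cost=11
6. q=(21,20) nearest=5 d=9 new=(17,15) → blocked by [15,21]×[7,16], reject
7. q=(34,11) nearest=5 d=21 new=(17,11) → blocked by [15,21]×[7,16], reject
8. q=(1,38) nearest=4 d=24 new=(7,18) → add node 6 parent=4 cost=16
9. q=(15,14) nearest=5 d=3 new=(15,14) → blocked by [15,21]×[7,16], reject
10. q=(26,1) nearest=5 d=13 new=(17,7) → blocked by [15,21]×[7,16], reject
11. q=(32,13) nearest=5 d=19 new=(17,13) → blocked by [15,21]×[7,16], reject
12. q=(0,10) nearest=1 d=4 new=(0,10) → add node 7 parent=1 cost=8

Node count: 8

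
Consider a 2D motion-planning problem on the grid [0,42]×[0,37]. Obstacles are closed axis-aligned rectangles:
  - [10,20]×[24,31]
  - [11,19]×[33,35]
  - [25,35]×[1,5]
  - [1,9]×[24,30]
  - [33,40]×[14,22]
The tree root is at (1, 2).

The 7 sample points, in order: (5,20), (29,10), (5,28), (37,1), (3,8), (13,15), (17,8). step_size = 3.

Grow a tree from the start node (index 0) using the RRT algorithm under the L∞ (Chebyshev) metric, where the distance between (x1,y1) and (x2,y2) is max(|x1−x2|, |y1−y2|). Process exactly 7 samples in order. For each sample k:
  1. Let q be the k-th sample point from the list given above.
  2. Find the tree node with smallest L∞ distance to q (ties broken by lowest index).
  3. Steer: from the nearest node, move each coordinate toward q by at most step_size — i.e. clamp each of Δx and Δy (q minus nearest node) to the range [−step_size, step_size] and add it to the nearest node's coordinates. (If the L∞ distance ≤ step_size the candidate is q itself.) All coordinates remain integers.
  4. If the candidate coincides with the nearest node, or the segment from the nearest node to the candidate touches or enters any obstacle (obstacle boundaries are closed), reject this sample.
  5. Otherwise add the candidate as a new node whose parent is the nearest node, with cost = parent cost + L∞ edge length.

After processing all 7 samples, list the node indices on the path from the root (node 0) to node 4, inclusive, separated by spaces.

1. q=(5,20) nearest=0 d=18 new=(4,5) → add node 1 parent=0 cost=3
2. q=(29,10) nearest=1 d=25 new=(7,8) → add node 2 parent=1 cost=6
3. q=(5,28) nearest=2 d=20 new=(5,11) → add node 3 parent=2 cost=9
4. q=(37,1) nearest=2 d=30 new=(10,5) → add node 4 parent=2 cost=9
5. q=(3,8) nearest=1 d=3 new=(3,8) → add node 5 parent=1 cost=6
6. q=(13,15) nearest=2 d=7 new=(10,11) → add node 6 parent=2 cost=9
7. q=(17,8) nearest=4 d=7 new=(13,8) → add node 7 parent=4 cost=12

Path: 0 1 2 4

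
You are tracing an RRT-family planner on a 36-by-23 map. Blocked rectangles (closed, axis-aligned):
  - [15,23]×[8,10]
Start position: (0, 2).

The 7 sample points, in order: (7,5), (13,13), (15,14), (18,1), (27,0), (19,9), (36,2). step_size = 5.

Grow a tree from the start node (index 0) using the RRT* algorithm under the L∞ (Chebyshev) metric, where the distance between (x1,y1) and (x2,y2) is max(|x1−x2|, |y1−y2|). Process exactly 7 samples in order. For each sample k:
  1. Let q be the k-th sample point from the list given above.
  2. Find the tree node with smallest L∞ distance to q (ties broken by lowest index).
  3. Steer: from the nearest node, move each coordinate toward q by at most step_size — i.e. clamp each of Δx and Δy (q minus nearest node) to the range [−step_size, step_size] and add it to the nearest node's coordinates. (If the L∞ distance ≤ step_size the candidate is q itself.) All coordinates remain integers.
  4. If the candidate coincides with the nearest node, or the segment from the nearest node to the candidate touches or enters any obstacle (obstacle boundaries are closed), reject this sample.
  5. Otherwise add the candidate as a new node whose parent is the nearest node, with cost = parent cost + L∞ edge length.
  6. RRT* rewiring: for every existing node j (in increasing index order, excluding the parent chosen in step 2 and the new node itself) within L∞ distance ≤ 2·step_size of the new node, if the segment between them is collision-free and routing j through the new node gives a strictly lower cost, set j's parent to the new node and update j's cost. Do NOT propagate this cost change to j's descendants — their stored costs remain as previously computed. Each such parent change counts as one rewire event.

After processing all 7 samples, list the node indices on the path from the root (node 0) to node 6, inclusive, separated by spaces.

1. q=(7,5) nearest=0 d=7 new=(5,5) → add node 1 parent=0 cost=5
2. q=(13,13) nearest=1 d=8 new=(10,10) → add node 2 parent=1 cost=10
3. q=(15,14) nearest=2 d=5 new=(15,14) → add node 3 parent=2 cost=15
4. q=(18,1) nearest=2 d=9 new=(15,5) → add node 4 parent=2 cost=15
5. q=(27,0) nearest=4 d=12 new=(20,0) → add node 5 parent=4 cost=20
6. q=(19,9) nearest=4 d=4 new=(19,9) → blocked by [15,23]×[8,10], reject
7. q=(36,2) nearest=5 d=16 new=(25,2) → add node 6 parent=5 cost=25

Path: 0 1 2 4 5 6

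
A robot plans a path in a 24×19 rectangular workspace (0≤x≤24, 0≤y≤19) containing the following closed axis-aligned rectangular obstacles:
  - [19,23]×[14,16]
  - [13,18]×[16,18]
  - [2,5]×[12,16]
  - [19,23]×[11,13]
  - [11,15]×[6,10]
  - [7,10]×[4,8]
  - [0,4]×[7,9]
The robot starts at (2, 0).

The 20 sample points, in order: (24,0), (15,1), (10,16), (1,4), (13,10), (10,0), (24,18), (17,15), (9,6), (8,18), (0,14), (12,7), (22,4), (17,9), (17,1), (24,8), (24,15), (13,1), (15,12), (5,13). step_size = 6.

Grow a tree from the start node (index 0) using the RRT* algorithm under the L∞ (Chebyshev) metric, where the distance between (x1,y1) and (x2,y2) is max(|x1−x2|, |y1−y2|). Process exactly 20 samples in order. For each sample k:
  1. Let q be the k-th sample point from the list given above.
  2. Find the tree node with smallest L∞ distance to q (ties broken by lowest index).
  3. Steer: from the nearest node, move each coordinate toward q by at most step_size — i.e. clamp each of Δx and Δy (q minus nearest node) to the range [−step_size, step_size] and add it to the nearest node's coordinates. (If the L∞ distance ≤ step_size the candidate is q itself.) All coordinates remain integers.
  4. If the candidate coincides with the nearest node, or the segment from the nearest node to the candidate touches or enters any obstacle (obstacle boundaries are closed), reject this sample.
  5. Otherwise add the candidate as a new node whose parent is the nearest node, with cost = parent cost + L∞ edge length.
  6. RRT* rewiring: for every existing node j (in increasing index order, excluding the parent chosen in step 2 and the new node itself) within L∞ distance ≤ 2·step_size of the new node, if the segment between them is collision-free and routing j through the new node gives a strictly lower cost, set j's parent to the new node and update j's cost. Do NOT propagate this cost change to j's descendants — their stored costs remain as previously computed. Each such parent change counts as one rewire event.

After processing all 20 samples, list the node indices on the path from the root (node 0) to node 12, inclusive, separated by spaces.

Path: 0 1 2 5 6 12

1. q=(24,0) nearest=0 d=22 new=(8,0) → add node 1 parent=0 cost=6
2. q=(15,1) nearest=1 d=7 new=(14,1) → add node 2 parent=1 cost=12
3. q=(10,16) nearest=2 d=15 new=(10,7) → blocked by [7,10]×[4,8], reject
4. q=(1,4) nearest=0 d=4 new=(1,4) → add node 3 parent=0 cost=4
5. q=(13,10) nearest=2 d=9 new=(13,7) → blocked by [11,15]×[6,10], reject
6. q=(10,0) nearest=1 d=2 new=(10,0) → add node 4 parent=1 cost=8
7. q=(24,18) nearest=2 d=17 new=(20,7) → add node 5 parent=2 cost=18
8. q=(17,15) nearest=5 d=8 new=(17,13) → add node 6 parent=5 cost=24
9. q=(9,6) nearest=2 d=5 new=(9,6) → blocked by [7,10]×[4,8], reject
10. q=(8,18) nearest=6 d=9 new=(11,18) → blocked by [13,18]×[16,18], reject
11. q=(0,14) nearest=3 d=10 new=(0,10) → blocked by [0,4]×[7,9], reject
12. q=(12,7) nearest=2 d=6 new=(12,7) → blocked by [11,15]×[6,10], reject
13. q=(22,4) nearest=5 d=3 new=(22,4) → add node 7 parent=5 cost=21
14. q=(17,9) nearest=5 d=3 new=(17,9) → add node 8 parent=5 cost=21
15. q=(17,1) nearest=2 d=3 new=(17,1) → add node 9 parent=2 cost=15; rewire 7→9 (20<21)
16. q=(24,8) nearest=5 d=4 new=(24,8) → add node 10 parent=5 cost=22
17. q=(24,15) nearest=6 d=7 new=(23,15) → blocked by [19,23]×[14,16], reject
18. q=(13,1) nearest=2 d=1 new=(13,1) → add node 11 parent=2 cost=13
19. q=(15,12) nearest=6 d=2 new=(15,12) → add node 12 parent=6 cost=26
20. q=(5,13) nearest=3 d=9 new=(5,10) → blocked by [0,4]×[7,9], reject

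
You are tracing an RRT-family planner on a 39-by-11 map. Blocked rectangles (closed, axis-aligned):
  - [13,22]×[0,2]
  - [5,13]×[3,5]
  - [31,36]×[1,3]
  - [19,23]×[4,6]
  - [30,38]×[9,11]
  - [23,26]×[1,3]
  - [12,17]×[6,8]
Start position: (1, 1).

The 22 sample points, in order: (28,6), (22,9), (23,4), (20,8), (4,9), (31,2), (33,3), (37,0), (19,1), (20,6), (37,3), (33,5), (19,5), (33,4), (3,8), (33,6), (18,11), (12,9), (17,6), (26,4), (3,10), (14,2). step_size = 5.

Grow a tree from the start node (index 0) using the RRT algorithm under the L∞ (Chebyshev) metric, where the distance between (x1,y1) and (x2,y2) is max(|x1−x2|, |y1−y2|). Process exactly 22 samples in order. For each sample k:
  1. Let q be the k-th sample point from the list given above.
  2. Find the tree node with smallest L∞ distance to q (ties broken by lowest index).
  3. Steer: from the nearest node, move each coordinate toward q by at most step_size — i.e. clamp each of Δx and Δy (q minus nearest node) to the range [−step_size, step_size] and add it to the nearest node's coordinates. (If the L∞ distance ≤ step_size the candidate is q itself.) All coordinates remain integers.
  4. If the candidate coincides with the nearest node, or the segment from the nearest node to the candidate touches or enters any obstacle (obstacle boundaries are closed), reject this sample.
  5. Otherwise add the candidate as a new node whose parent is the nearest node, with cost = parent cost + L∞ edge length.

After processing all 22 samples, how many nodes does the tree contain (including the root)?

Node count: 7

1. q=(28,6) nearest=0 d=27 new=(6,6) → blocked by [5,13]×[3,5], reject
2. q=(22,9) nearest=0 d=21 new=(6,6) → blocked by [5,13]×[3,5], reject
3. q=(23,4) nearest=0 d=22 new=(6,4) → blocked by [5,13]×[3,5], reject
4. q=(20,8) nearest=0 d=19 new=(6,6) → blocked by [5,13]×[3,5], reject
5. q=(4,9) nearest=0 d=8 new=(4,6) → add node 1 parent=0 cost=5
6. q=(31,2) nearest=1 d=27 new=(9,2) → blocked by [5,13]×[3,5], reject
7. q=(33,3) nearest=1 d=29 new=(9,3) → blocked by [5,13]×[3,5], reject
8. q=(37,0) nearest=1 d=33 new=(9,1) → blocked by [5,13]×[3,5], reject
9. q=(19,1) nearest=1 d=15 new=(9,1) → blocked by [5,13]×[3,5], reject
10. q=(20,6) nearest=1 d=16 new=(9,6) → add node 2 parent=1 cost=10
11. q=(37,3) nearest=2 d=28 new=(14,3) → blocked by [5,13]×[3,5], reject
12. q=(33,5) nearest=2 d=24 new=(14,5) → add node 3 parent=2 cost=15
13. q=(19,5) nearest=3 d=5 new=(19,5) → blocked by [19,23]×[4,6], reject
14. q=(33,4) nearest=3 d=19 new=(19,4) → blocked by [19,23]×[4,6], reject
15. q=(3,8) nearest=1 d=2 new=(3,8) → add node 4 parent=1 cost=7
16. q=(33,6) nearest=3 d=19 new=(19,6) → blocked by [19,23]×[4,6], reject
17. q=(18,11) nearest=3 d=6 new=(18,10) → blocked by [12,17]×[6,8], reject
18. q=(12,9) nearest=2 d=3 new=(12,9) → add node 5 parent=2 cost=13
19. q=(17,6) nearest=3 d=3 new=(17,6) → blocked by [12,17]×[6,8], reject
20. q=(26,4) nearest=3 d=12 new=(19,4) → blocked by [19,23]×[4,6], reject
21. q=(3,10) nearest=4 d=2 new=(3,10) → add node 6 parent=4 cost=9
22. q=(14,2) nearest=3 d=3 new=(14,2) → blocked by [13,22]×[0,2], reject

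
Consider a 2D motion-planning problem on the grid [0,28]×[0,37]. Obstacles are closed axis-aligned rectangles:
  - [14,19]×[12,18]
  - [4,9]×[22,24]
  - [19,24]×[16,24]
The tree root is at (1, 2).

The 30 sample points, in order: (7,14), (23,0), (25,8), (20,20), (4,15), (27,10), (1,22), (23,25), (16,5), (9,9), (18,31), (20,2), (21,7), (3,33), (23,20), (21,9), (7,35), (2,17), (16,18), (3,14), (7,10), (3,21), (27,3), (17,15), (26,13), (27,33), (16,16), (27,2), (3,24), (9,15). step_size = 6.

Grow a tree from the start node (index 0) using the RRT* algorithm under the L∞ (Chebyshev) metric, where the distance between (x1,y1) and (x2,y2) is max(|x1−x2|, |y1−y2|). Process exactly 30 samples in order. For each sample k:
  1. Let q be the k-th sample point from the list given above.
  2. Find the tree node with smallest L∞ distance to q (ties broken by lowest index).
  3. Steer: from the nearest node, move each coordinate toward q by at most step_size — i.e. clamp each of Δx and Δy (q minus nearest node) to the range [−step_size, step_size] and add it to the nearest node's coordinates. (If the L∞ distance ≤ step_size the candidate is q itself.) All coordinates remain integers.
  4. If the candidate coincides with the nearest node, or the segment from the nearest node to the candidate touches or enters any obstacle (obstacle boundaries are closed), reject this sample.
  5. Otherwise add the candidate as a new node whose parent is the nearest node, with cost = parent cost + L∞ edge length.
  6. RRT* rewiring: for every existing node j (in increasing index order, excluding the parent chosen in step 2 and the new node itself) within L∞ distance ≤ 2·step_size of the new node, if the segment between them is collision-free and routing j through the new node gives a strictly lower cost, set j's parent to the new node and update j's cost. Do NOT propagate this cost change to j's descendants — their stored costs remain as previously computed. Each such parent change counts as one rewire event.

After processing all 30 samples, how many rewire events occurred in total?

1. q=(7,14) nearest=0 d=12 new=(7,8) → add node 1 parent=0 cost=6
2. q=(23,0) nearest=1 d=16 new=(13,2) → add node 2 parent=1 cost=12
3. q=(25,8) nearest=2 d=12 new=(19,8) → add node 3 parent=2 cost=18
4. q=(20,20) nearest=3 d=12 new=(20,14) → add node 4 parent=3 cost=24
5. q=(4,15) nearest=1 d=7 new=(4,14) → add node 5 parent=1 cost=12
6. q=(27,10) nearest=4 d=7 new=(26,10) → add node 6 parent=4 cost=30
7. q=(1,22) nearest=5 d=8 new=(1,20) → add node 7 parent=5 cost=18
8. q=(23,25) nearest=4 d=11 new=(23,20) → blocked by [19,24]×[16,24], reject
9. q=(16,5) nearest=2 d=3 new=(16,5) → add node 8 parent=2 cost=15; rewire 6→8 (25<30)
10. q=(9,9) nearest=1 d=2 new=(9,9) → add node 9 parent=1 cost=8
11. q=(18,31) nearest=4 d=17 new=(18,20) → blocked by [14,19]×[12,18], reject
12. q=(20,2) nearest=8 d=4 new=(20,2) → add node 10 parent=8 cost=19
13. q=(21,7) nearest=3 d=2 new=(21,7) → add node 11 parent=3 cost=20
14. q=(3,33) nearest=7 d=13 new=(3,26) → add node 12 parent=7 cost=24
15. q=(23,20) nearest=4 d=6 new=(23,20) → blocked by [19,24]×[16,24], reject
16. q=(21,9) nearest=3 d=2 new=(21,9) → add node 13 parent=3 cost=20
17. q=(7,35) nearest=12 d=9 new=(7,32) → add node 14 parent=12 cost=30
18. q=(2,17) nearest=5 d=3 new=(2,17) → add node 15 parent=5 cost=15
19. q=(16,18) nearest=4 d=4 new=(16,18) → blocked by [14,19]×[12,18], reject
20. q=(3,14) nearest=5 d=1 new=(3,14) → add node 16 parent=5 cost=13
21. q=(7,10) nearest=1 d=2 new=(7,10) → add node 17 parent=1 cost=8; rewire 16→17 (12<13)
22. q=(3,21) nearest=7 d=2 new=(3,21) → add node 18 parent=7 cost=20
23. q=(27,3) nearest=11 d=6 new=(27,3) → add node 19 parent=11 cost=26
24. q=(17,15) nearest=4 d=3 new=(17,15) → blocked by [14,19]×[12,18], reject
25. q=(26,13) nearest=6 d=3 new=(26,13) → add node 20 parent=6 cost=28
26. q=(27,33) nearest=4 d=19 new=(26,20) → blocked by [19,24]×[16,24], reject
27. q=(16,16) nearest=4 d=4 new=(16,16) → blocked by [14,19]×[12,18], reject
28. q=(27,2) nearest=19 d=1 new=(27,2) → add node 21 parent=19 cost=27
29. q=(3,24) nearest=12 d=2 new=(3,24) → add node 22 parent=12 cost=26
30. q=(9,15) nearest=5 d=5 new=(9,15) → add node 23 parent=5 cost=17

Rewire events: 2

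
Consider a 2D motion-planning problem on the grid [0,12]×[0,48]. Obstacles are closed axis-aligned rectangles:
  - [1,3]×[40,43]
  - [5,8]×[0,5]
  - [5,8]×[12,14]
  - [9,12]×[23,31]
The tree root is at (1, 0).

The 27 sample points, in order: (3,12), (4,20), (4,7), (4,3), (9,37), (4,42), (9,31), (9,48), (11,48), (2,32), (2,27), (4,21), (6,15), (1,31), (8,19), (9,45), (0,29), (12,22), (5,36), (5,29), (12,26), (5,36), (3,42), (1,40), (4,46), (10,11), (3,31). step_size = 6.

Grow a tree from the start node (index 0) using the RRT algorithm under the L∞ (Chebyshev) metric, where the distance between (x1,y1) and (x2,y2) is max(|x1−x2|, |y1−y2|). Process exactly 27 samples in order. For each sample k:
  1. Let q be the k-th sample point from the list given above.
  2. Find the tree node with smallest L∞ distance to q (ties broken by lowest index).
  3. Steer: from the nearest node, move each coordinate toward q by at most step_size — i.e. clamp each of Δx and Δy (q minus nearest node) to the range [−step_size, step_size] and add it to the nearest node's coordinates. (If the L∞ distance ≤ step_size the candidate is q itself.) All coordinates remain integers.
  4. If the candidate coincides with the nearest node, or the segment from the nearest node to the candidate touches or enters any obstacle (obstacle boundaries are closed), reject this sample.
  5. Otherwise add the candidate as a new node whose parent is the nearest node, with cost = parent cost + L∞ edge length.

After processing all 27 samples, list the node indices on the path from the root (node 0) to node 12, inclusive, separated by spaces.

1. q=(3,12) nearest=0 d=12 new=(3,6) → add node 1 parent=0 cost=6
2. q=(4,20) nearest=1 d=14 new=(4,12) → add node 2 parent=1 cost=12
3. q=(4,7) nearest=1 d=1 new=(4,7) → add node 3 parent=1 cost=7
4. q=(4,3) nearest=0 d=3 new=(4,3) → add node 4 parent=0 cost=3
5. q=(9,37) nearest=2 d=25 new=(9,18) → blocked by [5,8]×[12,14], reject
6. q=(4,42) nearest=2 d=30 new=(4,18) → add node 5 parent=2 cost=18
7. q=(9,31) nearest=5 d=13 new=(9,24) → blocked by [9,12]×[23,31], reject
8. q=(9,48) nearest=5 d=30 new=(9,24) → blocked by [9,12]×[23,31], reject
9. q=(11,48) nearest=5 d=30 new=(10,24) → blocked by [9,12]×[23,31], reject
10. q=(2,32) nearest=5 d=14 new=(2,24) → add node 6 parent=5 cost=24
11. q=(2,27) nearest=6 d=3 new=(2,27) → add node 7 parent=6 cost=27
12. q=(4,21) nearest=5 d=3 new=(4,21) → add node 8 parent=5 cost=21
13. q=(6,15) nearest=2 d=3 new=(6,15) → blocked by [5,8]×[12,14], reject
14. q=(1,31) nearest=7 d=4 new=(1,31) → add node 9 parent=7 cost=31
15. q=(8,19) nearest=5 d=4 new=(8,19) → add node 10 parent=5 cost=22
16. q=(9,45) nearest=9 d=14 new=(7,37) → add node 11 parent=9 cost=37
17. q=(0,29) nearest=7 d=2 new=(0,29) → add node 12 parent=7 cost=29
18. q=(12,22) nearest=10 d=4 new=(12,22) → add node 13 parent=10 cost=26
19. q=(5,36) nearest=11 d=2 new=(5,36) → add node 14 parent=11 cost=39
20. q=(5,29) nearest=7 d=3 new=(5,29) → add node 15 parent=7 cost=30
21. q=(12,26) nearest=13 d=4 new=(12,26) → blocked by [9,12]×[23,31], reject
22. q=(5,36) nearest=14 d=0 → coincident, reject
23. q=(3,42) nearest=11 d=5 new=(3,42) → blocked by [1,3]×[40,43], reject
24. q=(1,40) nearest=14 d=4 new=(1,40) → blocked by [1,3]×[40,43], reject
25. q=(4,46) nearest=11 d=9 new=(4,43) → add node 16 parent=11 cost=43
26. q=(10,11) nearest=2 d=6 new=(10,11) → add node 17 parent=2 cost=18
27. q=(3,31) nearest=9 d=2 new=(3,31) → add node 18 parent=9 cost=33

Path: 0 1 2 5 6 7 12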